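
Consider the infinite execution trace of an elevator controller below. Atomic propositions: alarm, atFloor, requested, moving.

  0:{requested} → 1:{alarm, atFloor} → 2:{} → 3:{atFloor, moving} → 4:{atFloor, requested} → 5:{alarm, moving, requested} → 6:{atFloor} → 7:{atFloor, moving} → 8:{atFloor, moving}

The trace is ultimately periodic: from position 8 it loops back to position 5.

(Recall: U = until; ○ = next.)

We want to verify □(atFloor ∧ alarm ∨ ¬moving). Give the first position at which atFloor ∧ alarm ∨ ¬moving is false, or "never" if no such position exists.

3

Check atFloor ∧ alarm ∨ ¬moving at each position in order: 0 ✓, 1 ✓, 2 ✓.
At position 3 the labels are {atFloor, moving}, so atFloor ∧ alarm ∨ ¬moving is false there. This is the first violation.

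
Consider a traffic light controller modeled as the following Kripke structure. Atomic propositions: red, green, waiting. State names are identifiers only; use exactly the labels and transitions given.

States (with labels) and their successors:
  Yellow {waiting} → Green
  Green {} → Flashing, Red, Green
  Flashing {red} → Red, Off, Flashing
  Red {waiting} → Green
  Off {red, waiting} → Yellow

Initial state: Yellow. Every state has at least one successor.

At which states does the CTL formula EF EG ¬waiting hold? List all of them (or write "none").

{Yellow, Green, Flashing, Red, Off}

States satisfying EG ¬waiting: {Green, Flashing}.
States satisfying EF EG ¬waiting: {Yellow, Green, Flashing, Red, Off}.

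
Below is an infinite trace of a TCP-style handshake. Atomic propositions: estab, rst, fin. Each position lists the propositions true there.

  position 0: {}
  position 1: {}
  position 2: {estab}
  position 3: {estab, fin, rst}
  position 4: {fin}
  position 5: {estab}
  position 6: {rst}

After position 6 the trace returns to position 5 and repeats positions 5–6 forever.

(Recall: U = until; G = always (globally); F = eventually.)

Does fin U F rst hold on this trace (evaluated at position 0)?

Satisfied

Walking from position 0: F rst first holds at position 0, and fin holds at every earlier position along the way, so fin U F rst holds.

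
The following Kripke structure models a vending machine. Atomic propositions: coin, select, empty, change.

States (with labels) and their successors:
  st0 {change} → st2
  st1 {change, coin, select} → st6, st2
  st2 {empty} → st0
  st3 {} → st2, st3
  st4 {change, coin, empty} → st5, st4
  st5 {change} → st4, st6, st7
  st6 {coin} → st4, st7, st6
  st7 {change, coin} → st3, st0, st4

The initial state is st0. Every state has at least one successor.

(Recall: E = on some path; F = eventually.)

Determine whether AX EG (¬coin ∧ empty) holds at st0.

States satisfying EG (¬coin ∧ empty): ∅.
States satisfying AX EG (¬coin ∧ empty): ∅.
st0 ∉ Sat(AX EG (¬coin ∧ empty)).

No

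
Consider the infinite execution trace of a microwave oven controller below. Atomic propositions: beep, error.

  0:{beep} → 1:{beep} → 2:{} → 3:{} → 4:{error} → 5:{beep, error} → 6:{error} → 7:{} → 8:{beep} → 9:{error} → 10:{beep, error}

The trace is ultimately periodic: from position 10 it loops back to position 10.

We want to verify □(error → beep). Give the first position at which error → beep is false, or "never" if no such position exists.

4

Check error → beep at each position in order: 0 ✓, 1 ✓, 2 ✓, 3 ✓.
At position 4 the labels are {error}, so error → beep is false there. This is the first violation.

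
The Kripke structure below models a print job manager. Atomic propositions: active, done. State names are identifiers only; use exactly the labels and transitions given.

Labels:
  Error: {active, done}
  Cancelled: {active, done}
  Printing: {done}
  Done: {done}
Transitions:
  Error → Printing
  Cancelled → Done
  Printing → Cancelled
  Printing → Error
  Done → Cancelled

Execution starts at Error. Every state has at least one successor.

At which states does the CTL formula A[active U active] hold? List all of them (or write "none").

States satisfying active: {Error, Cancelled}.
States satisfying A[active U active]: {Error, Cancelled}.

{Error, Cancelled}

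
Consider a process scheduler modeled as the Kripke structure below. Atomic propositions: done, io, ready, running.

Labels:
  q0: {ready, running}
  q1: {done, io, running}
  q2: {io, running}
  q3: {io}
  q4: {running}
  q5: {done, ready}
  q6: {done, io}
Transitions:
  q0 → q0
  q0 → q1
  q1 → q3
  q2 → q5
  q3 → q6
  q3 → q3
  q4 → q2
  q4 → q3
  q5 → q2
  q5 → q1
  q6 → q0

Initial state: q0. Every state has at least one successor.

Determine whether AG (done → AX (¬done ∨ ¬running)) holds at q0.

Yes

States satisfying done → AX (¬done ∨ ¬running): {q0, q1, q2, q3, q4, q6}.
States satisfying AG (done → AX (¬done ∨ ¬running)): {q0, q1, q3, q6}.
Every state reachable from q0 satisfies done → AX (¬done ∨ ¬running).
q0 ∈ Sat(AG (done → AX (¬done ∨ ¬running))).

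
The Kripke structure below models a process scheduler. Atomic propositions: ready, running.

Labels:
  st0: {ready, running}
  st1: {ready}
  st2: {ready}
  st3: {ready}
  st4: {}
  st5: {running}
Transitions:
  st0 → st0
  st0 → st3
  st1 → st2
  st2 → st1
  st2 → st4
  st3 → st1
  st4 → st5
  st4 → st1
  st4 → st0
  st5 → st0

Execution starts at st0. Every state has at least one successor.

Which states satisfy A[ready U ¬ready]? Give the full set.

{st4, st5}

States satisfying ready: {st0, st1, st2, st3}.
States satisfying ¬ready: {st4, st5}.
States satisfying A[ready U ¬ready]: {st4, st5}.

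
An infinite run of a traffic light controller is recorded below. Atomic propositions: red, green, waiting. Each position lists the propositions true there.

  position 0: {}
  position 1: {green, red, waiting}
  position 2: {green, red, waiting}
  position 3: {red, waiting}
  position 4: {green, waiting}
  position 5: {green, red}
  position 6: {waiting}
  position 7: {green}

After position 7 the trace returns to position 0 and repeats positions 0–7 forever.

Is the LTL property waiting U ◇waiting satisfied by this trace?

Satisfied

Walking from position 0: ◇waiting first holds at position 0, and waiting holds at every earlier position along the way, so waiting U ◇waiting holds.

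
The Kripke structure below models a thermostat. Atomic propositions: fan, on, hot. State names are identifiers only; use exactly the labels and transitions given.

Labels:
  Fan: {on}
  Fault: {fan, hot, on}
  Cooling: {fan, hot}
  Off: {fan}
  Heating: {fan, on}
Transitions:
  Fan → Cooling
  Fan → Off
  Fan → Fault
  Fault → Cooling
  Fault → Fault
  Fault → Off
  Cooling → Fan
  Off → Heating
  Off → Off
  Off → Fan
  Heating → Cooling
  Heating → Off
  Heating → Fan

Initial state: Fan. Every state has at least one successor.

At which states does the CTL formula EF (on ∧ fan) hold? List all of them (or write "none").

{Fan, Fault, Cooling, Off, Heating}

States satisfying on ∧ fan: {Fault, Heating}.
States satisfying EF (on ∧ fan): {Fan, Fault, Cooling, Off, Heating}.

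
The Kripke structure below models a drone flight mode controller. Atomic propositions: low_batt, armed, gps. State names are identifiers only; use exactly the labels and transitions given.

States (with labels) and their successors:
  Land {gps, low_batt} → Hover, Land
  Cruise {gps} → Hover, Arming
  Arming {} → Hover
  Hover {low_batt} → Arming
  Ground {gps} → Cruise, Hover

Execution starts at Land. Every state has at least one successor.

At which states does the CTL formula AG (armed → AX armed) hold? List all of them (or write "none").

States satisfying armed → AX armed: {Land, Cruise, Arming, Hover, Ground}.
States satisfying AG (armed → AX armed): {Land, Cruise, Arming, Hover, Ground}.

{Land, Cruise, Arming, Hover, Ground}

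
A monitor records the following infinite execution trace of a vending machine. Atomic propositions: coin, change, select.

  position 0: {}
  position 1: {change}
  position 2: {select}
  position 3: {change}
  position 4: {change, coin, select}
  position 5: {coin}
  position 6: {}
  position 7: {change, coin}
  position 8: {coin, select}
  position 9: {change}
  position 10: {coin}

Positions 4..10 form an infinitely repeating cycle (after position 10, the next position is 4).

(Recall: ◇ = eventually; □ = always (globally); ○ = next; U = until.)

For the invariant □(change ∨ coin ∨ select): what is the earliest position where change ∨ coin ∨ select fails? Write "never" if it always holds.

At position 0 the labels are {}, so change ∨ coin ∨ select is false there. This is the first violation.

0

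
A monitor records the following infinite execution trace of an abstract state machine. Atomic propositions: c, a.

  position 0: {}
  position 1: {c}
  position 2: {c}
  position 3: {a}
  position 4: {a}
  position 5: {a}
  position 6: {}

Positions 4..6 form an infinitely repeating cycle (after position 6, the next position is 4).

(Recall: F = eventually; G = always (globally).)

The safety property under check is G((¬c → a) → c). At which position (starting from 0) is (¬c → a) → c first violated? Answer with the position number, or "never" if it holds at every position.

3

Check (¬c → a) → c at each position in order: 0 ✓, 1 ✓, 2 ✓.
At position 3 the labels are {a}, so (¬c → a) → c is false there. This is the first violation.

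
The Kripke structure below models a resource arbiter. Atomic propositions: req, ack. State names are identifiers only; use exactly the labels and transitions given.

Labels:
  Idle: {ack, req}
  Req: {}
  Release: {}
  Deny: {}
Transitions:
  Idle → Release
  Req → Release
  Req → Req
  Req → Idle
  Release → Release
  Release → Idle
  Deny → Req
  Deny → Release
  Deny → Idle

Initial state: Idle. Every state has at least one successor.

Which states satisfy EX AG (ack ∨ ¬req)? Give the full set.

{Idle, Req, Release, Deny}

States satisfying AG (ack ∨ ¬req): {Idle, Req, Release, Deny}.
States satisfying EX AG (ack ∨ ¬req): {Idle, Req, Release, Deny}.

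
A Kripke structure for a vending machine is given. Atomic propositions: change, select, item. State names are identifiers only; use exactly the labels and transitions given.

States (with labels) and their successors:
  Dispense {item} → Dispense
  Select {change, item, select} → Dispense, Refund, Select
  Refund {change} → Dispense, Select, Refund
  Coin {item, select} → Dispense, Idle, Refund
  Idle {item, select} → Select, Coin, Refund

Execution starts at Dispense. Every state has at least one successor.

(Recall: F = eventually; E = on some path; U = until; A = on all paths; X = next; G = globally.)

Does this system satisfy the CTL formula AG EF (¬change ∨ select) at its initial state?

Yes

States satisfying EF (¬change ∨ select): {Dispense, Select, Refund, Coin, Idle}.
States satisfying AG EF (¬change ∨ select): {Dispense, Select, Refund, Coin, Idle}.
Every state reachable from Dispense satisfies EF (¬change ∨ select).
Dispense ∈ Sat(AG EF (¬change ∨ select)).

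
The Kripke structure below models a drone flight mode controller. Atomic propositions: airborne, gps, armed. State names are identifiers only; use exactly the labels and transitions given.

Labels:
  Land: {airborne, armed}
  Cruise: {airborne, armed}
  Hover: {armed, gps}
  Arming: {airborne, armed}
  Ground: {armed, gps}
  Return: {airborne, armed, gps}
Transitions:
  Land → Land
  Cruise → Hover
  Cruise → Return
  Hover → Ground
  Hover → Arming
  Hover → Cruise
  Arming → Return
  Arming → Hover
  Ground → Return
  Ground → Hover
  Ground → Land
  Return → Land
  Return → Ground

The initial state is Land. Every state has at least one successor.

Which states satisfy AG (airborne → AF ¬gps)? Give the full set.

States satisfying airborne → AF ¬gps: {Land, Cruise, Hover, Arming, Ground}.
States satisfying AG (airborne → AF ¬gps): {Land}.

{Land}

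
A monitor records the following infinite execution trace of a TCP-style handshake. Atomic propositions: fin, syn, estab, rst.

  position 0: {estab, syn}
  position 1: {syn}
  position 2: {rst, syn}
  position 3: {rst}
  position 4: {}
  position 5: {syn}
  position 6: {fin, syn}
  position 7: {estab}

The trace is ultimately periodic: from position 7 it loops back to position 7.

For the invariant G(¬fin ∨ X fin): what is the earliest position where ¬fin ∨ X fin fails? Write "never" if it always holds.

Check ¬fin ∨ X fin at each position in order: 0 ✓, 1 ✓, 2 ✓, 3 ✓, 4 ✓, 5 ✓.
At position 6 the labels are {fin, syn} and the next position 7 has {estab}, so ¬fin ∨ X fin is false there. This is the first violation.

6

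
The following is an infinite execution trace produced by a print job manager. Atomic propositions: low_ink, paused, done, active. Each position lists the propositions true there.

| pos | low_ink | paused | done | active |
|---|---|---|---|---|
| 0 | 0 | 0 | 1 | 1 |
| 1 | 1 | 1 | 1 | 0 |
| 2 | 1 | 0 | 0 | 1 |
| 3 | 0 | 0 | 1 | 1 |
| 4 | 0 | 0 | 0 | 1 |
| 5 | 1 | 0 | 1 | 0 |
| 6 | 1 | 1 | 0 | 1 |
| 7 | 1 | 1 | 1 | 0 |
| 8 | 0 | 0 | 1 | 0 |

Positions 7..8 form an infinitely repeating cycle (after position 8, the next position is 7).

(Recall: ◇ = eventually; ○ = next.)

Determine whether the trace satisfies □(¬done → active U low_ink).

¬done → active U low_ink holds at every position 0..8, and those are all positions ever visited, so □(¬done → active U low_ink) holds.
Positions where ¬done holds: 2, 4, 6.
Check active U low_ink at each: 2→ok, 4→ok, 6→ok.

Satisfied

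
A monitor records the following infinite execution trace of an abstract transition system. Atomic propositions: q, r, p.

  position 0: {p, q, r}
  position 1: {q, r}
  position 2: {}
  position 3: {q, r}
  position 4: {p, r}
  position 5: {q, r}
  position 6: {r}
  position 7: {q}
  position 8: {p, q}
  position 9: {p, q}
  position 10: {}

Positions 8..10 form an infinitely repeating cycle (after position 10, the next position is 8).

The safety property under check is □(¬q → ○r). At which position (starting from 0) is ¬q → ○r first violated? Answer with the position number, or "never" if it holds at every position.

Check ¬q → ○r at each position in order: 0 ✓, 1 ✓, 2 ✓, 3 ✓, 4 ✓, 5 ✓.
At position 6 the labels are {r} and the next position 7 has {q}, so ¬q → ○r is false there. This is the first violation.

6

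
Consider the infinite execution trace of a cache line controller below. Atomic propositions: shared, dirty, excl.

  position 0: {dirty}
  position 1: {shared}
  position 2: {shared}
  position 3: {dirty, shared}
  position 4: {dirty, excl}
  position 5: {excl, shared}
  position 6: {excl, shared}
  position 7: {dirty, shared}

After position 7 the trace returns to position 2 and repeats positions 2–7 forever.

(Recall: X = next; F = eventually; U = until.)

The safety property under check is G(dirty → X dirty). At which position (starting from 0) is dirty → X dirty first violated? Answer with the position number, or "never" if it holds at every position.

At position 0 the labels are {dirty} and the next position 1 has {shared}, so dirty → X dirty is false there. This is the first violation.

0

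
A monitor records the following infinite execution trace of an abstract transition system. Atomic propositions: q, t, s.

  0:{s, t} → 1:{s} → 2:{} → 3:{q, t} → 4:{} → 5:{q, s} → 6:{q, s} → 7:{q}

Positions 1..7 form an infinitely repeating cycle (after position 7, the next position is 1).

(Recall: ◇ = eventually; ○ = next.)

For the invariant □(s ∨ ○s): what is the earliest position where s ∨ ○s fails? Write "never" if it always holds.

2

Check s ∨ ○s at each position in order: 0 ✓, 1 ✓.
At position 2 the labels are {} and the next position 3 has {q, t}, so s ∨ ○s is false there. This is the first violation.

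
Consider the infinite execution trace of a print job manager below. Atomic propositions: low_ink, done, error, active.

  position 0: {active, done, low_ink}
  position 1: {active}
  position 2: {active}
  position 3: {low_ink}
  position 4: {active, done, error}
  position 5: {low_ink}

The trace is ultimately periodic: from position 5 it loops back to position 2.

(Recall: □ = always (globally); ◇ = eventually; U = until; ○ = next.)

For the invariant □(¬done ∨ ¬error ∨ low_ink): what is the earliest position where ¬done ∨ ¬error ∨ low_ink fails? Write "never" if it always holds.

Check ¬done ∨ ¬error ∨ low_ink at each position in order: 0 ✓, 1 ✓, 2 ✓, 3 ✓.
At position 4 the labels are {active, done, error}, so ¬done ∨ ¬error ∨ low_ink is false there. This is the first violation.

4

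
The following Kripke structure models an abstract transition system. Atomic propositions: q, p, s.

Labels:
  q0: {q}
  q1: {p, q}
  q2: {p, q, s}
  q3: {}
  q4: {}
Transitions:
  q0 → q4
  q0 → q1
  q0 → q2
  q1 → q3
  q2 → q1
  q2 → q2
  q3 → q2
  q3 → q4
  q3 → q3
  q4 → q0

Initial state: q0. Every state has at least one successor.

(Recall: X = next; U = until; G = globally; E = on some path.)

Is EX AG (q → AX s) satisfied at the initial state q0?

States satisfying AG (q → AX s): ∅.
States satisfying EX AG (q → AX s): ∅.
No suitable path/successor from q0 witnesses the formula.
q0 ∉ Sat(EX AG (q → AX s)).

Does not hold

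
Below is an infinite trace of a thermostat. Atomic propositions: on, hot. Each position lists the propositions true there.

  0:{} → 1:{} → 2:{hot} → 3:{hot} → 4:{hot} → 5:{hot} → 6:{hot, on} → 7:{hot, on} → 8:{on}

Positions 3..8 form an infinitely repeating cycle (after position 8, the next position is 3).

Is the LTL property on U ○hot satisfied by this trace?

No

Walking from position 0: at position 0, ○hot has not yet held and on fails, so on U ○hot is false.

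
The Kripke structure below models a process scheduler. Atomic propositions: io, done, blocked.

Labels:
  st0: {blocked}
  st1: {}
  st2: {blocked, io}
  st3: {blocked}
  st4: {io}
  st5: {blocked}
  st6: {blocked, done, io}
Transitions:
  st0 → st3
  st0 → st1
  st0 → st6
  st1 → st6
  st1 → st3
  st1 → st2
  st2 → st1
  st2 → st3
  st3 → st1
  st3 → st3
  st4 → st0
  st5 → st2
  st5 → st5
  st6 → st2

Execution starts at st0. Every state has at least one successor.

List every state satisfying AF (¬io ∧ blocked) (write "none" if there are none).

{st0, st3, st4, st5}

States satisfying ¬io ∧ blocked: {st0, st3, st5}.
States satisfying AF (¬io ∧ blocked): {st0, st3, st4, st5}.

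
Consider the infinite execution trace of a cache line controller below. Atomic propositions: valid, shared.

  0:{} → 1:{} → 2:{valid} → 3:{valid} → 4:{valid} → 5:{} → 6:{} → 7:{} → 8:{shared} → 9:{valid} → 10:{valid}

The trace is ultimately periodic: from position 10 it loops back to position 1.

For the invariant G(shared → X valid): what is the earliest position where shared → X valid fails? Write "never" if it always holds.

never

shared → X valid holds at every position 0..10, and those are all the positions the trace ever visits, so the invariant G(shared → X valid) is never violated.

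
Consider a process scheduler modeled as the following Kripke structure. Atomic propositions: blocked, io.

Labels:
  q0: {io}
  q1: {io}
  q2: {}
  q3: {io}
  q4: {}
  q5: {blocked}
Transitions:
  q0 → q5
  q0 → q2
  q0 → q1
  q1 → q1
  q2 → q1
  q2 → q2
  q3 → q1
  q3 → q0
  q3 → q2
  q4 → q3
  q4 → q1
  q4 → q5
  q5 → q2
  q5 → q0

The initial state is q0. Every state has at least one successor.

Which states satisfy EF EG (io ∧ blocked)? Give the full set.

States satisfying EG (io ∧ blocked): ∅.
States satisfying EF EG (io ∧ blocked): ∅.

none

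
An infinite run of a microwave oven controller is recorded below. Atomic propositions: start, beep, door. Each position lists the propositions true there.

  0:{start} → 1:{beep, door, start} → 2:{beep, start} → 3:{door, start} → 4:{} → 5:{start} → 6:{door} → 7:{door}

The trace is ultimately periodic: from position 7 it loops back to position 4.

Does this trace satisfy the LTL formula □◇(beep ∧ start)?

◇(beep ∧ start) must hold at every position from 0 onward. It fails at position 3, so □◇(beep ∧ start) is false.

Violated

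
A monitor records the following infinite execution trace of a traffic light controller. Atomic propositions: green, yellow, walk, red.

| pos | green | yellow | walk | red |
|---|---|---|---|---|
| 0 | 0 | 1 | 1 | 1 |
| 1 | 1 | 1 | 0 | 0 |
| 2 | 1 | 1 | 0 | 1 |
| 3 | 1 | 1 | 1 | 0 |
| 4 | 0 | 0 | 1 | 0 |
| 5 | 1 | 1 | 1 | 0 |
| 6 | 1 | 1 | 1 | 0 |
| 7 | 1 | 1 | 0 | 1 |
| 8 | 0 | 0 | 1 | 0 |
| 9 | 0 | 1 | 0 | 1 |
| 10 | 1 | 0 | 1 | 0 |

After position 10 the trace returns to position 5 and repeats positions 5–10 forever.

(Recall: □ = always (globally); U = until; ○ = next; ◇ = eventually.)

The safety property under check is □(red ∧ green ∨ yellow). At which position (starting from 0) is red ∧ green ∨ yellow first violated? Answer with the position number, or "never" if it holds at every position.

Check red ∧ green ∨ yellow at each position in order: 0 ✓, 1 ✓, 2 ✓, 3 ✓.
At position 4 the labels are {walk}, so red ∧ green ∨ yellow is false there. This is the first violation.

4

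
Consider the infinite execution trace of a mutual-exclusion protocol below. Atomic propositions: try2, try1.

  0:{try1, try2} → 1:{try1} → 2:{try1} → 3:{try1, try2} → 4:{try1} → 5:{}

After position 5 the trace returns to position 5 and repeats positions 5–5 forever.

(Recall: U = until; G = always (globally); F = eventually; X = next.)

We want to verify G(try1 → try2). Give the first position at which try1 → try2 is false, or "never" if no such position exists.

Check try1 → try2 at each position in order: 0 ✓.
At position 1 the labels are {try1}, so try1 → try2 is false there. This is the first violation.

1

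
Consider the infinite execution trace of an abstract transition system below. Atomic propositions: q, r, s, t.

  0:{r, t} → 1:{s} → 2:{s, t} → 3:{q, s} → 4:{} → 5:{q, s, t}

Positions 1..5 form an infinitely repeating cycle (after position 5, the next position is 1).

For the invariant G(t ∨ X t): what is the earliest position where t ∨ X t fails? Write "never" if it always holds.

3

Check t ∨ X t at each position in order: 0 ✓, 1 ✓, 2 ✓.
At position 3 the labels are {q, s} and the next position 4 has {}, so t ∨ X t is false there. This is the first violation.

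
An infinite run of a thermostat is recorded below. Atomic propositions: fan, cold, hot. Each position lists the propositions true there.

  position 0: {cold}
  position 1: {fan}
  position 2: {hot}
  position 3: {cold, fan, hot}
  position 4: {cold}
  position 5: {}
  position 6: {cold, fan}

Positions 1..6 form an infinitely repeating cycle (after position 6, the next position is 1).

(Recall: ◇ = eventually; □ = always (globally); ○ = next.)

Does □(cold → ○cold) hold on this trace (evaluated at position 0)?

cold → ○cold must hold at every position from 0 onward. It fails at position 0, so □(cold → ○cold) is false.
Positions where cold holds: 0, 3, 4, 6.
Check ○cold at each: 0→fails, 3→ok, 4→fails, 6→fails.

Does not hold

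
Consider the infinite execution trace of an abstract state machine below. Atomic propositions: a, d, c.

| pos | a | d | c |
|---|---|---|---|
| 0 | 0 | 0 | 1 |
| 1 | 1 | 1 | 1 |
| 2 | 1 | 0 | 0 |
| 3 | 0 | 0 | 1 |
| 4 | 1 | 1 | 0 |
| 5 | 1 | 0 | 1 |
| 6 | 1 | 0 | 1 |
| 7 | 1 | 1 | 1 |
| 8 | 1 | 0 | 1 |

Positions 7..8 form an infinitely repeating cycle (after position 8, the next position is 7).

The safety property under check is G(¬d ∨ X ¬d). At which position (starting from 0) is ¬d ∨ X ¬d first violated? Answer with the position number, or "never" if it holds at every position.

never

¬d ∨ X ¬d holds at every position 0..8, and those are all the positions the trace ever visits, so the invariant G(¬d ∨ X ¬d) is never violated.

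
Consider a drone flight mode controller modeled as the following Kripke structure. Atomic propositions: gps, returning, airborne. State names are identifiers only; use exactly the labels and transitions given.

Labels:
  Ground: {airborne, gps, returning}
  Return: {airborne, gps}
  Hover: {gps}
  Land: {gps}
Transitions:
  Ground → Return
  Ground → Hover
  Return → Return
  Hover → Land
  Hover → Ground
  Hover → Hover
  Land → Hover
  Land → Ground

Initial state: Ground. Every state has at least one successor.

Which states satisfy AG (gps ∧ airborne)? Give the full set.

States satisfying gps ∧ airborne: {Ground, Return}.
States satisfying AG (gps ∧ airborne): {Return}.

{Return}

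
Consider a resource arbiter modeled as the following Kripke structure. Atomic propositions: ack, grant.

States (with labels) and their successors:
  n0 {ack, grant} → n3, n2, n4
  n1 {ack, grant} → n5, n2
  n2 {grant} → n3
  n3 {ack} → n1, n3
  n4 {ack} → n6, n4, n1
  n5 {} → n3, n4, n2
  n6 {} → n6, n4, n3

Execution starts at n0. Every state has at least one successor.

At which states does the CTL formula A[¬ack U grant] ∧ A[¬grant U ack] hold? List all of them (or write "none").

States satisfying ¬ack: {n2, n5, n6}.
States satisfying grant: {n0, n1, n2}.
States satisfying A[¬ack U grant]: {n0, n1, n2}.
States satisfying ¬grant: {n3, n4, n5, n6}.
States satisfying ack: {n0, n1, n3, n4}.
States satisfying A[¬grant U ack]: {n0, n1, n3, n4}.
States satisfying A[¬ack U grant] ∧ A[¬grant U ack]: {n0, n1}.

{n0, n1}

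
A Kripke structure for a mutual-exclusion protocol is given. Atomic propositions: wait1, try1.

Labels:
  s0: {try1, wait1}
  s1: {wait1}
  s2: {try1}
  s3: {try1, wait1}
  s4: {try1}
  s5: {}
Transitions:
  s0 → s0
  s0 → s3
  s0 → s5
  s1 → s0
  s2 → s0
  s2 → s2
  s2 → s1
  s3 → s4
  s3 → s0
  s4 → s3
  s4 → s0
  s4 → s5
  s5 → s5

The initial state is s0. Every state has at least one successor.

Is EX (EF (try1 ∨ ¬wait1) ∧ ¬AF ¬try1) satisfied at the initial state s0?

States satisfying EF (try1 ∨ ¬wait1) ∧ ¬AF ¬try1: {s0, s2, s3, s4}.
States satisfying EX (EF (try1 ∨ ¬wait1) ∧ ¬AF ¬try1): {s0, s1, s2, s3, s4}.
s0 ∈ Sat(EX (EF (try1 ∨ ¬wait1) ∧ ¬AF ¬try1)).

Holds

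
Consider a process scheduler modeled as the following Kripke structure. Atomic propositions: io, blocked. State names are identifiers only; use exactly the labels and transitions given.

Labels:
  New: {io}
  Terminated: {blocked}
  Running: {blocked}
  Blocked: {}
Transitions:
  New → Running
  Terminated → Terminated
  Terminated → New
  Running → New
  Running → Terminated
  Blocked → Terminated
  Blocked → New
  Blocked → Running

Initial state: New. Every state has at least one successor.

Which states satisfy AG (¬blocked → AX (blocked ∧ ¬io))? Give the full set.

{New, Terminated, Running}

States satisfying ¬blocked → AX (blocked ∧ ¬io): {New, Terminated, Running}.
States satisfying AG (¬blocked → AX (blocked ∧ ¬io)): {New, Terminated, Running}.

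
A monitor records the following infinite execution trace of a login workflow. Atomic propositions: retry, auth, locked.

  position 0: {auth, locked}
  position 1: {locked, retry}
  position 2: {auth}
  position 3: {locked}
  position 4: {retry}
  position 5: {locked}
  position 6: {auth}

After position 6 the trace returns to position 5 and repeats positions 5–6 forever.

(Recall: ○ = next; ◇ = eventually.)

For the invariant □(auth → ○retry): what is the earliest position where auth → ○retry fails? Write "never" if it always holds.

2

Check auth → ○retry at each position in order: 0 ✓, 1 ✓.
At position 2 the labels are {auth} and the next position 3 has {locked}, so auth → ○retry is false there. This is the first violation.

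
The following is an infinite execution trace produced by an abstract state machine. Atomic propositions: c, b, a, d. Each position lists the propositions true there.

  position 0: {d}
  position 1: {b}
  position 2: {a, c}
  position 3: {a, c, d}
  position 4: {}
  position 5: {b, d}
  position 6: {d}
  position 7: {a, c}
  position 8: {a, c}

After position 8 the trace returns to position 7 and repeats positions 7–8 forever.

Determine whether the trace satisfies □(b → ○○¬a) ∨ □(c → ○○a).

b → ○○¬a must hold at every position from 0 onward. It fails at position 1, so □(b → ○○¬a) is false.
Positions where b holds: 1, 5.
Check ○○¬a at each: 1→fails, 5→fails.
c → ○○a must hold at every position from 0 onward. It fails at position 2, so □(c → ○○a) is false.
Positions where c holds: 2, 3, 7, 8.
Check ○○a at each: 2→fails, 3→fails, 7→ok, 8→ok.
At position 0: □(b → ○○¬a) is false; □(c → ○○a) is false; so □(b → ○○¬a) ∨ □(c → ○○a) is false.

Does not hold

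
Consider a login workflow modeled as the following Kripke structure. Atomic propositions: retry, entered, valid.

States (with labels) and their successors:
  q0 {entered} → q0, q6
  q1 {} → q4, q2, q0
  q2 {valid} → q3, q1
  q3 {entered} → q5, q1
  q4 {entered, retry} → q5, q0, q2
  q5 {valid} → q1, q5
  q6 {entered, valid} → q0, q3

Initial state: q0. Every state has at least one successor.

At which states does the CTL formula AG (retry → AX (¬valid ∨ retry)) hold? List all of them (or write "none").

none

States satisfying retry → AX (¬valid ∨ retry): {q0, q1, q2, q3, q5, q6}.
States satisfying AG (retry → AX (¬valid ∨ retry)): ∅.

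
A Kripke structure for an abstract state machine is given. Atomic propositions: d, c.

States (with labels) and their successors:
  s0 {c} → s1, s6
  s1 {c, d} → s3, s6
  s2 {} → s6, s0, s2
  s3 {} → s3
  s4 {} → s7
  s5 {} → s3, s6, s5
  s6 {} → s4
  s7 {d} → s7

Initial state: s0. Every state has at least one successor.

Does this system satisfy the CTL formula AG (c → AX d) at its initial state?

No

States satisfying c → AX d: {s2, s3, s4, s5, s6, s7}.
States satisfying AG (c → AX d): {s3, s4, s5, s6, s7}.
s0 is reachable from s0 and violates c → AX d, so AG fails at s0.
s0 ∉ Sat(AG (c → AX d)).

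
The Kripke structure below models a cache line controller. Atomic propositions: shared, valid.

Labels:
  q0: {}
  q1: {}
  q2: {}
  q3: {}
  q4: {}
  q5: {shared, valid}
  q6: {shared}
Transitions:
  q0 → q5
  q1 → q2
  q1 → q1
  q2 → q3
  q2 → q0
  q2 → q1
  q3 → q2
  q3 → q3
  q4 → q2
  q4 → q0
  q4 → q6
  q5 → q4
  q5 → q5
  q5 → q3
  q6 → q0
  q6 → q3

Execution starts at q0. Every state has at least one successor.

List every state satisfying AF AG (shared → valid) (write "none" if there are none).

States satisfying AG (shared → valid): ∅.
States satisfying AF AG (shared → valid): ∅.

none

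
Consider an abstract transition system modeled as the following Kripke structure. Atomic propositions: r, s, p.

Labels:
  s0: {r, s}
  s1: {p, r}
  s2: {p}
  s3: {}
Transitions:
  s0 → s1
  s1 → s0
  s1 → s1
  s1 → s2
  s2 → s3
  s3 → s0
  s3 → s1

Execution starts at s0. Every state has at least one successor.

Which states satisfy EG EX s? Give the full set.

States satisfying EX s: {s1, s3}.
States satisfying EG EX s: {s1, s3}.

{s1, s3}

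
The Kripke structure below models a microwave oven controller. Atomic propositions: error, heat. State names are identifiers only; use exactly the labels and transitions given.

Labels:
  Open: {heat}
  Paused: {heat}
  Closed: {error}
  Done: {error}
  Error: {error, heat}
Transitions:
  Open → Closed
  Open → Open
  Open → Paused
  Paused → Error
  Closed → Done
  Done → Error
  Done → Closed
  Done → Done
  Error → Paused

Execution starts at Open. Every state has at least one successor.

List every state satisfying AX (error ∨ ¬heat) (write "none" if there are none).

{Paused, Closed, Done}

States satisfying error ∨ ¬heat: {Closed, Done, Error}.
States satisfying AX (error ∨ ¬heat): {Paused, Closed, Done}.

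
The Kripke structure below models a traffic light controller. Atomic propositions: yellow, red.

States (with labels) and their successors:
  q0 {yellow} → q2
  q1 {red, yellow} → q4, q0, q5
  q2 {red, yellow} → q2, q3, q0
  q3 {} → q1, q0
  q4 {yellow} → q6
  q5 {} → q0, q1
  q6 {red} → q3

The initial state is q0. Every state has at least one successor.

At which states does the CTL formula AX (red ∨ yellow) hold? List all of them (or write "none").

{q0, q3, q4, q5}

States satisfying red ∨ yellow: {q0, q1, q2, q4, q6}.
States satisfying AX (red ∨ yellow): {q0, q3, q4, q5}.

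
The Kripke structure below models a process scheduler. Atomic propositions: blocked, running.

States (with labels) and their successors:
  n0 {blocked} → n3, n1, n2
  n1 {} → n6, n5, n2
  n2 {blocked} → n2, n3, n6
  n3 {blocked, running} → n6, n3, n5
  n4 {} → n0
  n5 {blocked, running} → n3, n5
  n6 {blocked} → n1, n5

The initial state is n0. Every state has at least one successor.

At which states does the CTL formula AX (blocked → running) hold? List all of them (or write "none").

States satisfying blocked → running: {n1, n3, n4, n5}.
States satisfying AX (blocked → running): {n5, n6}.

{n5, n6}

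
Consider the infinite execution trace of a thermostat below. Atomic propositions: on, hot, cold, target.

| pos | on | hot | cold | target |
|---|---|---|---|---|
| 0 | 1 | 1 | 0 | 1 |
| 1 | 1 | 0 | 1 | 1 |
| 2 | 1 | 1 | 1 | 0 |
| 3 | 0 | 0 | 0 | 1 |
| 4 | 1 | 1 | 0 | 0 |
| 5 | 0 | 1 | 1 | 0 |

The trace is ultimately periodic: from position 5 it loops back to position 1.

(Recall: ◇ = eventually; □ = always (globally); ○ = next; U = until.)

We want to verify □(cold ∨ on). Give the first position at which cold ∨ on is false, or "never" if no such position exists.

3

Check cold ∨ on at each position in order: 0 ✓, 1 ✓, 2 ✓.
At position 3 the labels are {target}, so cold ∨ on is false there. This is the first violation.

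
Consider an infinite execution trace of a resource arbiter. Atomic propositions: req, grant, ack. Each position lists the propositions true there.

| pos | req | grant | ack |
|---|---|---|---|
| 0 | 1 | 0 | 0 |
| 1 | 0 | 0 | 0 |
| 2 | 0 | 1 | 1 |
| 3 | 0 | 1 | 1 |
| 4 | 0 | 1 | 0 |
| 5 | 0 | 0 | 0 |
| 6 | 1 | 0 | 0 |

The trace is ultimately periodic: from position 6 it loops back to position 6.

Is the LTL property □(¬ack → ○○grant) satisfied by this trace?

¬ack → ○○grant must hold at every position from 0 onward. It fails at position 4, so □(¬ack → ○○grant) is false.
Positions where ¬ack holds: 0, 1, 4, 5, 6.
Check ○○grant at each: 0→ok, 1→ok, 4→fails, 5→fails, 6→fails.

Violated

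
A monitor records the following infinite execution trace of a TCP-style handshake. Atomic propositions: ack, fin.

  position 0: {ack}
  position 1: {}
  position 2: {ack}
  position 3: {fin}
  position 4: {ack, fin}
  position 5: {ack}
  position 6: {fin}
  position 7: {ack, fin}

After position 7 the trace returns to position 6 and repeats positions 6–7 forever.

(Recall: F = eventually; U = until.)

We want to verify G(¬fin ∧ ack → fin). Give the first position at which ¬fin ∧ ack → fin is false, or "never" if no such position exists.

0

At position 0 the labels are {ack}, so ¬fin ∧ ack → fin is false there. This is the first violation.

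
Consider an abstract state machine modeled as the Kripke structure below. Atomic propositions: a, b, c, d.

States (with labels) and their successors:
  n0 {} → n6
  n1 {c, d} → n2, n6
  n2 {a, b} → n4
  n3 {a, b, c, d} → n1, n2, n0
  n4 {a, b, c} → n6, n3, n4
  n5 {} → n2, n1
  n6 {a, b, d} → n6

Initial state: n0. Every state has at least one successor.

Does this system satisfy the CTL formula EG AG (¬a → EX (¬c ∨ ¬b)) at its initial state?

Holds

States satisfying AG (¬a → EX (¬c ∨ ¬b)): {n0, n1, n2, n3, n4, n5, n6}.
States satisfying EG AG (¬a → EX (¬c ∨ ¬b)): {n0, n1, n2, n3, n4, n5, n6}.
n0 ∈ Sat(EG AG (¬a → EX (¬c ∨ ¬b))).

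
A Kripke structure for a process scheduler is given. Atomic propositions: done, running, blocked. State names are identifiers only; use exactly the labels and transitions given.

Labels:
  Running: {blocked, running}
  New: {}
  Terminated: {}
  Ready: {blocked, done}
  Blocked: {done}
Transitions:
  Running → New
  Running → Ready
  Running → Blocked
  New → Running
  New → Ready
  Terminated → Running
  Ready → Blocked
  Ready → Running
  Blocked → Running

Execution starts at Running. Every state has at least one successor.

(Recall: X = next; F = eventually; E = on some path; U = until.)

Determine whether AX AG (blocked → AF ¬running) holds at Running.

States satisfying AG (blocked → AF ¬running): {Running, New, Terminated, Ready, Blocked}.
States satisfying AX AG (blocked → AF ¬running): {Running, New, Terminated, Ready, Blocked}.
Running ∈ Sat(AX AG (blocked → AF ¬running)).

Satisfied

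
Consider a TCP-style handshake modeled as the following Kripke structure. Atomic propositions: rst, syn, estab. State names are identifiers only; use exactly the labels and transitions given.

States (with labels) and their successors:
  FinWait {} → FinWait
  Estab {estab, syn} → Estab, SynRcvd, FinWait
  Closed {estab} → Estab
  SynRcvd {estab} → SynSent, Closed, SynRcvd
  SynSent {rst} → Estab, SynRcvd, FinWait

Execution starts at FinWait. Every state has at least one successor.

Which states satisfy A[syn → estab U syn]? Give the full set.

States satisfying syn → estab: {FinWait, Estab, Closed, SynRcvd, SynSent}.
States satisfying syn: {Estab}.
States satisfying A[syn → estab U syn]: {Estab, Closed}.

{Estab, Closed}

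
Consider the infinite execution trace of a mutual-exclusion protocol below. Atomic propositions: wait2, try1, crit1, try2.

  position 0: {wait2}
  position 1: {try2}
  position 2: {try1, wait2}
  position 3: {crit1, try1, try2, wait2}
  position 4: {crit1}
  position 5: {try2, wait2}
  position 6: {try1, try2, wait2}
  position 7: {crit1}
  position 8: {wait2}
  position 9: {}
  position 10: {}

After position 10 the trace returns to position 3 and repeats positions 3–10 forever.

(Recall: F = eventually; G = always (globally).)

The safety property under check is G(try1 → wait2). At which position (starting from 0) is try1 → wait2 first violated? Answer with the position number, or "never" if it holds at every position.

never

try1 → wait2 holds at every position 0..10, and those are all the positions the trace ever visits, so the invariant G(try1 → wait2) is never violated.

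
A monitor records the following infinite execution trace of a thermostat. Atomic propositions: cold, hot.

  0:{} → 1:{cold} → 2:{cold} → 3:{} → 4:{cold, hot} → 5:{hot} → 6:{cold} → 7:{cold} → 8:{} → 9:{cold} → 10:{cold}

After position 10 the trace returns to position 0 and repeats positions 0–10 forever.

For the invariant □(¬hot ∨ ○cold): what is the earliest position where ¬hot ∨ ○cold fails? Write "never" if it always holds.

4

Check ¬hot ∨ ○cold at each position in order: 0 ✓, 1 ✓, 2 ✓, 3 ✓.
At position 4 the labels are {cold, hot} and the next position 5 has {hot}, so ¬hot ∨ ○cold is false there. This is the first violation.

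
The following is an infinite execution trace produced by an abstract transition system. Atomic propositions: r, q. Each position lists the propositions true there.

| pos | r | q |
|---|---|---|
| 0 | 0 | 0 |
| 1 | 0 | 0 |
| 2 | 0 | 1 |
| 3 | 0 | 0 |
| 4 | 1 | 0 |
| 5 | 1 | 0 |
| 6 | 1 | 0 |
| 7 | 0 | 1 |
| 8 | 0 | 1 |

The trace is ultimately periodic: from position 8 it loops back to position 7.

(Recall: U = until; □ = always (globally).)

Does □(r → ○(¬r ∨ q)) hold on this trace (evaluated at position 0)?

r → ○(¬r ∨ q) must hold at every position from 0 onward. It fails at position 4, so □(r → ○(¬r ∨ q)) is false.
Positions where r holds: 4, 5, 6.
Check ○(¬r ∨ q) at each: 4→fails, 5→fails, 6→ok.

Does not hold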